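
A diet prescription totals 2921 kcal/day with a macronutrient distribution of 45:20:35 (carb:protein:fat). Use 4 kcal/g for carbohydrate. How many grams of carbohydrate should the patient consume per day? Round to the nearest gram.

Carbohydrate energy = 45% × 2921 = 1314.45 kcal.
At 4 kcal/g: 1314.45 ÷ 4 = 328.6125 g.

329 g/day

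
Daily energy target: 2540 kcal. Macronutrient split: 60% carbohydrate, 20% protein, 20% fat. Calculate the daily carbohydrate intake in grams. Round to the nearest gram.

Carbohydrate energy = 60% × 2540 = 1524 kcal.
At 4 kcal/g: 1524 ÷ 4 = 381 g.

381 g/day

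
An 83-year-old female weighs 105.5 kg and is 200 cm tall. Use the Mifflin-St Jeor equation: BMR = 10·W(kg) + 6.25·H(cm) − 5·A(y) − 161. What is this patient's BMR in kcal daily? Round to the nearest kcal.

1729 kcal daily

Mifflin-St Jeor (female): BMR = 10(105.5) + 6.25(200) − 5(83) − 161 = 1055 + 1250 − 415 − 161 = 1729 kcal/day.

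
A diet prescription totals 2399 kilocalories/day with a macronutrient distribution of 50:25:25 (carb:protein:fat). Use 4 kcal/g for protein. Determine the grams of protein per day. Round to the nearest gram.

Protein energy = 25% × 2399 = 599.75 kcal.
At 4 kcal/g: 599.75 ÷ 4 = 149.9375 g.

150 g/day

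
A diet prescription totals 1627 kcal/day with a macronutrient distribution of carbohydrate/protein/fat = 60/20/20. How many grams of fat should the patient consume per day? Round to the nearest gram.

Fat energy = 20% × 1627 = 325.4 kcal.
At 9 kcal/g: 325.4 ÷ 9 = 36.1556 g.

36 g/day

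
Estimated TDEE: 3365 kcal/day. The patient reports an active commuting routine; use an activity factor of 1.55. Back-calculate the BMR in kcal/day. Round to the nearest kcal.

2171 kcal/day

BMR = TEE ÷ activity factor = 3365 ÷ 1.55 = 2170.9677 kcal/day.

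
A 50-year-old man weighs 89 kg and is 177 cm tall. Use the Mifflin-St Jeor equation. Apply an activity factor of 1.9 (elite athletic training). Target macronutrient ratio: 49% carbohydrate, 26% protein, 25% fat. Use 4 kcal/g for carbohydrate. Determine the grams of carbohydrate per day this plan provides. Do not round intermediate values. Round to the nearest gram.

Mifflin-St Jeor (male): BMR = 10(89) + 6.25(177) − 5(50) + 5 = 890 + 1106.25 − 250 + 5 = 1751.25 kcal/day.
TEE = 1751.25 × 1.9 = 3327.375 kcal/day.
Carbohydrate energy = 49% × 3327.375 = 1630.4138 kcal.
Carbohydrate = 1630.4138 ÷ 4 kcal/g = 407.6034 g.

408 g/day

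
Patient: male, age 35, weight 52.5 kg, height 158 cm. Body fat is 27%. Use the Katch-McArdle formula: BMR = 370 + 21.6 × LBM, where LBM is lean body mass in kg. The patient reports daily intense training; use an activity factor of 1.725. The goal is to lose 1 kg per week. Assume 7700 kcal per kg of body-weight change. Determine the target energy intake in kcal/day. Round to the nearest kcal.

966 kcal/day

LBM = 52.5 × (1 − 0.27) = 38.325 kg. Katch-McArdle: BMR = 370 + 21.6 × 38.325 = 1197.82 kcal/day.
TEE = 1197.82 × 1.725 = 2066.2395 kcal/day.
Required daily deficit = 1 × 7700 ÷ 7 = 1100 kcal/day.
Target intake = 2066.2395 − 1100 = 966.2395 kcal/day.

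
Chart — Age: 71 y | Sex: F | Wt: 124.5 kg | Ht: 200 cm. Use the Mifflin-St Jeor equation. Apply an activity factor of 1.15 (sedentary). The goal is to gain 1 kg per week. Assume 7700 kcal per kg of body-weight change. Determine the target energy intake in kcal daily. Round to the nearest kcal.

3376 kcal daily

Mifflin-St Jeor (female): BMR = 10(124.5) + 6.25(200) − 5(71) − 161 = 1245 + 1250 − 355 − 161 = 1979 kcal/day.
TEE = 1979 × 1.15 = 2275.85 kcal/day.
Required daily surplus = 1 × 7700 ÷ 7 = 1100 kcal/day.
Target intake = 2275.85 + 1100 = 3375.85 kcal/day.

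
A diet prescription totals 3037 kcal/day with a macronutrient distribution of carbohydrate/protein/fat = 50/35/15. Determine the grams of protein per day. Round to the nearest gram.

Protein energy = 35% × 3037 = 1062.95 kcal.
At 4 kcal/g: 1062.95 ÷ 4 = 265.7375 g.

266 g/day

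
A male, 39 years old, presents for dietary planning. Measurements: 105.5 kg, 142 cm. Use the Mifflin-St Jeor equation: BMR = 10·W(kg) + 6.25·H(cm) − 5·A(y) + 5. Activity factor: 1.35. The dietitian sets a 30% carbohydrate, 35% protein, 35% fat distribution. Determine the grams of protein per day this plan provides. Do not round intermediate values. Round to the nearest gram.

Mifflin-St Jeor (male): BMR = 10(105.5) + 6.25(142) − 5(39) + 5 = 1055 + 887.5 − 195 + 5 = 1752.5 kcal/day.
TEE = 1752.5 × 1.35 = 2365.875 kcal/day.
Protein energy = 35% × 2365.875 = 828.0563 kcal.
Protein = 828.0563 ÷ 4 kcal/g = 207.0141 g.

207 g/day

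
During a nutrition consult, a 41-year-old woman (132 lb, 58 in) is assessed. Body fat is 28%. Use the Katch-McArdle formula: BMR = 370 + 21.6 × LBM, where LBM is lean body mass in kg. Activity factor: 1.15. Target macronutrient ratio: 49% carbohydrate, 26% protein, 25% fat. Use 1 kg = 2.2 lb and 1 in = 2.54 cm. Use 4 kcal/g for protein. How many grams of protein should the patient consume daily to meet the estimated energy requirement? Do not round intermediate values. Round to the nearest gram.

97 g/day

Convert to metric: weight = 132 ÷ 2.2 = 60 kg; height = 58 × 2.54 = 147.32 cm.
LBM = 60 × (1 − 0.28) = 43.2 kg. Katch-McArdle: BMR = 370 + 21.6 × 43.2 = 1303.12 kcal/day.
TEE = 1303.12 × 1.15 = 1498.588 kcal/day.
Protein energy = 26% × 1498.588 = 389.6329 kcal.
Protein = 389.6329 ÷ 4 kcal/g = 97.4082 g.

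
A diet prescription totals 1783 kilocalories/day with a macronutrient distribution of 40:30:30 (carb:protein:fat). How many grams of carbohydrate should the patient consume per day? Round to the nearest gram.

178 g/day

Carbohydrate energy = 40% × 1783 = 713.2 kcal.
At 4 kcal/g: 713.2 ÷ 4 = 178.3 g.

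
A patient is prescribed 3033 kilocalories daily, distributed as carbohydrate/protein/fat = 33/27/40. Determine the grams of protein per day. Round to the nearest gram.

Protein energy = 27% × 3033 = 818.91 kcal.
At 4 kcal/g: 818.91 ÷ 4 = 204.7275 g.

205 g/day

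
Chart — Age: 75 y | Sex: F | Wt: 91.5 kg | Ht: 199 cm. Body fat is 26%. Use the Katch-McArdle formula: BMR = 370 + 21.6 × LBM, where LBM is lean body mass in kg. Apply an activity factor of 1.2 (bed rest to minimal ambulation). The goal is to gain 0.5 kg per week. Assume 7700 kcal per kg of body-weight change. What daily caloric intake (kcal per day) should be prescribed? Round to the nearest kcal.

LBM = 91.5 × (1 − 0.26) = 67.71 kg. Katch-McArdle: BMR = 370 + 21.6 × 67.71 = 1832.536 kcal/day.
TEE = 1832.536 × 1.2 = 2199.0432 kcal/day.
Required daily surplus = 0.5 × 7700 ÷ 7 = 550 kcal/day.
Target intake = 2199.0432 + 550 = 2749.0432 kcal/day.

2749 kcal per day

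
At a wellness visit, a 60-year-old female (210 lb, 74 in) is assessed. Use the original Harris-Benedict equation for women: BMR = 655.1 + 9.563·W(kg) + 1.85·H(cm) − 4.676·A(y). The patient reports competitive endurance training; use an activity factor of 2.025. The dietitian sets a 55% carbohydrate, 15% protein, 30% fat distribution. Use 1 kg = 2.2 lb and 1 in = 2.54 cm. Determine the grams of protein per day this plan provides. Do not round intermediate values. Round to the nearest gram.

Convert to metric: weight = 210 ÷ 2.2 = 95.4545 kg; height = 74 × 2.54 = 187.96 cm.
Harris-Benedict: BMR = 655.1 + 9.563(95.4545) + 1.85(187.96) − 4.676(60) = 1635.0978 kcal/day.
TEE = 1635.0978 × 2.025 = 3311.0731 kcal/day.
Protein energy = 15% × 3311.0731 = 496.661 kcal.
Protein = 496.661 ÷ 4 kcal/g = 124.1652 g.

124 g/day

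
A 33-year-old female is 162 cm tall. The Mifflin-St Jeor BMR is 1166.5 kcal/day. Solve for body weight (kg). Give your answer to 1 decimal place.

1166.5 = 10·W + 6.25(162) − 5(33) − 161
10·W = 1166.5 − 686.5 = 480, so W = 48 kg.

48.0 kg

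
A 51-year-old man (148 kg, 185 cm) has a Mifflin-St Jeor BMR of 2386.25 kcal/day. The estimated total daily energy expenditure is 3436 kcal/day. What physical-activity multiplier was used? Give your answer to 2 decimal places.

Activity factor = TEE ÷ BMR = 3436 ÷ 2386.25 = 1.44.

1.44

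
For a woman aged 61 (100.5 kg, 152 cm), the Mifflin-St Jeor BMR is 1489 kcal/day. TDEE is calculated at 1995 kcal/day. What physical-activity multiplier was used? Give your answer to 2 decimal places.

1.34

Activity factor = TEE ÷ BMR = 1995 ÷ 1489 = 1.34.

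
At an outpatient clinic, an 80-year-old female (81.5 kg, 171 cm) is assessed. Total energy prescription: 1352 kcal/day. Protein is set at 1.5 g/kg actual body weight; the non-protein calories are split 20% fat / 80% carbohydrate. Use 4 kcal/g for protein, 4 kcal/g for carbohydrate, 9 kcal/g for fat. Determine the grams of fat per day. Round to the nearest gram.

19 g/day

Protein = 1.5 × 81.5 = 122.25 g → 122.25 × 4 = 489 kcal.
Non-protein calories = 1352 − 489 = 863 kcal.
Fat: 20% × 863 = 172.6 kcal; carbohydrate: 690.4 kcal.
Fat: 172.6 kcal ÷ 9 kcal/g = 19.1778 g.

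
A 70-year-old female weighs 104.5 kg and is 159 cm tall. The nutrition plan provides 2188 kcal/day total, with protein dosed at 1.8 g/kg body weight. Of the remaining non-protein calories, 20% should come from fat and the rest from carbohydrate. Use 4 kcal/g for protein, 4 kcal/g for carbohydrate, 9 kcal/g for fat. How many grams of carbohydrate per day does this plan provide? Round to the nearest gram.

287 g/day

Protein = 1.8 × 104.5 = 188.1 g → 188.1 × 4 = 752.4 kcal.
Non-protein calories = 2188 − 752.4 = 1435.6 kcal.
Fat: 20% × 1435.6 = 287.12 kcal; carbohydrate: 1148.48 kcal.
Carbohydrate: 1148.48 kcal ÷ 4 kcal/g = 287.12 g.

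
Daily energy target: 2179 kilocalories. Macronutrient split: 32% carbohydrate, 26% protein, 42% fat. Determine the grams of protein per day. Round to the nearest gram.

142 g/day

Protein energy = 26% × 2179 = 566.54 kcal.
At 4 kcal/g: 566.54 ÷ 4 = 141.635 g.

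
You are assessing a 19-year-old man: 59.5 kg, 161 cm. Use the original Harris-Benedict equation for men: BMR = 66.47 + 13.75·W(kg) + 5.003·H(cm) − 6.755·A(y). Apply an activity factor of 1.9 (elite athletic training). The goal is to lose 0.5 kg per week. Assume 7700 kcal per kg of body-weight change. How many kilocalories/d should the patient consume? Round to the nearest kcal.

Harris-Benedict: BMR = 66.47 + 13.75(59.5) + 5.003(161) − 6.755(19) = 1561.733 kcal/day.
TEE = 1561.733 × 1.9 = 2967.2927 kcal/day.
Required daily deficit = 0.5 × 7700 ÷ 7 = 550 kcal/day.
Target intake = 2967.2927 − 550 = 2417.2927 kcal/day.

2417 kilocalories/d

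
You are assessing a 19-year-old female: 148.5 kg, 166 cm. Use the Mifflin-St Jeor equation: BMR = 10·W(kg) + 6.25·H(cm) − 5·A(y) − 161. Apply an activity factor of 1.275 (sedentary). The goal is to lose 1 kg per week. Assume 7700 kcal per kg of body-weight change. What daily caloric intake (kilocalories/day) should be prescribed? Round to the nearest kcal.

Mifflin-St Jeor (female): BMR = 10(148.5) + 6.25(166) − 5(19) − 161 = 1485 + 1037.5 − 95 − 161 = 2266.5 kcal/day.
TEE = 2266.5 × 1.275 = 2889.7875 kcal/day.
Required daily deficit = 1 × 7700 ÷ 7 = 1100 kcal/day.
Target intake = 2889.7875 − 1100 = 1789.7875 kcal/day.

1790 kilocalories/day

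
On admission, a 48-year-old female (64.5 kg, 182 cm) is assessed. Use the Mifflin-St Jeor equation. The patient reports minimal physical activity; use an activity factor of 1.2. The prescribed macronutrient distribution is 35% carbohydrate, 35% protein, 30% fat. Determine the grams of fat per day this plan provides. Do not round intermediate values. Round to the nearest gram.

Mifflin-St Jeor (female): BMR = 10(64.5) + 6.25(182) − 5(48) − 161 = 645 + 1137.5 − 240 − 161 = 1381.5 kcal/day.
TEE = 1381.5 × 1.2 = 1657.8 kcal/day.
Fat energy = 30% × 1657.8 = 497.34 kcal.
Fat = 497.34 ÷ 9 kcal/g = 55.26 g.

55 g/day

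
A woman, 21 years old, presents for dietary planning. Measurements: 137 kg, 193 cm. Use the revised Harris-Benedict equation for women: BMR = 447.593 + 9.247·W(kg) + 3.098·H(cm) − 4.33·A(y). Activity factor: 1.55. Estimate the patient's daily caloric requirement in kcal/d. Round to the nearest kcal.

3443 kcal/d

Harris-Benedict: BMR = 447.593 + 9.247(137) + 3.098(193) − 4.33(21) = 2221.416 kcal/day.
TEE = BMR × activity factor = 2221.416 × 1.55 = 3443.1948 kcal/day.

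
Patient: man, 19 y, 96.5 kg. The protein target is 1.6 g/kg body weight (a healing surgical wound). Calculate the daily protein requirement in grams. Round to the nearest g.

154 g/day

Protein = 1.6 g/kg × 96.5 kg = 154.4 g/day.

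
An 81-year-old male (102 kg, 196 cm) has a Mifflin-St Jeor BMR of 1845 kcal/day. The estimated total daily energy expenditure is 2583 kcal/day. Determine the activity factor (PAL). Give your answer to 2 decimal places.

Activity factor = TEE ÷ BMR = 2583 ÷ 1845 = 1.4.

1.40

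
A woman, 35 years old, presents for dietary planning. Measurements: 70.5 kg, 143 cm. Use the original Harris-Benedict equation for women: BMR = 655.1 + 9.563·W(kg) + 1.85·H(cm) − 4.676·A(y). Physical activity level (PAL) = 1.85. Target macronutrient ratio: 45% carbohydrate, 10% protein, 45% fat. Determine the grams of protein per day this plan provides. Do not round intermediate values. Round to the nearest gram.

66 g/day

Harris-Benedict: BMR = 655.1 + 9.563(70.5) + 1.85(143) − 4.676(35) = 1430.1815 kcal/day.
TEE = 1430.1815 × 1.85 = 2645.8358 kcal/day.
Protein energy = 10% × 2645.8358 = 264.5836 kcal.
Protein = 264.5836 ÷ 4 kcal/g = 66.1459 g.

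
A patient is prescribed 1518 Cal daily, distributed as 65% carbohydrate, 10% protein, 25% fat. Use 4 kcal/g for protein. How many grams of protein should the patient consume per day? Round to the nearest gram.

38 g/day

Protein energy = 10% × 1518 = 151.8 kcal.
At 4 kcal/g: 151.8 ÷ 4 = 37.95 g.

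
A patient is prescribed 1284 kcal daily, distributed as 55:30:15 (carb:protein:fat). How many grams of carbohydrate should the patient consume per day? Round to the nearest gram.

177 g/day

Carbohydrate energy = 55% × 1284 = 706.2 kcal.
At 4 kcal/g: 706.2 ÷ 4 = 176.55 g.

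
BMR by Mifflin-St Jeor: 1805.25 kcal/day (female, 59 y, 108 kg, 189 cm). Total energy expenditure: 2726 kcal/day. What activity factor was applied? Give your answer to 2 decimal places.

Activity factor = TEE ÷ BMR = 2726 ÷ 1805.25 = 1.51.

1.51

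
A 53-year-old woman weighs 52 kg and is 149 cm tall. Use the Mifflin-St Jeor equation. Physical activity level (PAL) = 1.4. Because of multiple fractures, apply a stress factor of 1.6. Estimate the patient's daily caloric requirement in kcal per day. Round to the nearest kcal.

Mifflin-St Jeor (female): BMR = 10(52) + 6.25(149) − 5(53) − 161 = 520 + 931.25 − 265 − 161 = 1025.25 kcal/day.
TEE = BMR × activity factor = 1025.25 × 1.4 = 1435.35 kcal/day.
Apply stress factor: 1435.35 × 1.6 = 2296.56 kcal/day.

2297 kcal per day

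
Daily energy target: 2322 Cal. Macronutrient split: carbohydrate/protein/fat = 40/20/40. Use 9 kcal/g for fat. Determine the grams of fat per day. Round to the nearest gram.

Fat energy = 40% × 2322 = 928.8 kcal.
At 9 kcal/g: 928.8 ÷ 9 = 103.2 g.

103 g/day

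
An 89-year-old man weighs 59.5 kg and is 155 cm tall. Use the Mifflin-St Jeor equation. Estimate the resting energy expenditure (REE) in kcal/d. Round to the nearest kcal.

1124 kcal/d

Mifflin-St Jeor (male): BMR = 10(59.5) + 6.25(155) − 5(89) + 5 = 595 + 968.75 − 445 + 5 = 1123.75 kcal/day.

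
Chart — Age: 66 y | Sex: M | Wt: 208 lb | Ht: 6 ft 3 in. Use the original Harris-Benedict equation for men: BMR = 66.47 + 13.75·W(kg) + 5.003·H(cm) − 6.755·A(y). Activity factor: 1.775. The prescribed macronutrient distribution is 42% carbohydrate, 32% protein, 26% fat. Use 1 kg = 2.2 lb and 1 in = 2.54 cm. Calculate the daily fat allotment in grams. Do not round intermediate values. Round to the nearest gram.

Convert to metric: weight = 208 ÷ 2.2 = 94.5455 kg; height = (6×12 + 3) × 2.54 = 75 × 2.54 = 190.5 cm.
Harris-Benedict: BMR = 66.47 + 13.75(94.5455) + 5.003(190.5) − 6.755(66) = 1873.7115 kcal/day.
TEE = 1873.7115 × 1.775 = 3325.8379 kcal/day.
Fat energy = 26% × 3325.8379 = 864.7179 kcal.
Fat = 864.7179 ÷ 9 kcal/g = 96.0798 g.

96 g/day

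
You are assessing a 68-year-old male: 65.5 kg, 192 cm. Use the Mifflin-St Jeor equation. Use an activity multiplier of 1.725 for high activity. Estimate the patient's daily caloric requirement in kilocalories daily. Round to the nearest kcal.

2622 kilocalories daily

Mifflin-St Jeor (male): BMR = 10(65.5) + 6.25(192) − 5(68) + 5 = 655 + 1200 − 340 + 5 = 1520 kcal/day.
TEE = BMR × activity factor = 1520 × 1.725 = 2622 kcal/day.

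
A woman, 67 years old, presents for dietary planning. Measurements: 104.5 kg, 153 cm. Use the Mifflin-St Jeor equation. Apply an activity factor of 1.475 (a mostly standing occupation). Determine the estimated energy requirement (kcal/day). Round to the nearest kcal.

Mifflin-St Jeor (female): BMR = 10(104.5) + 6.25(153) − 5(67) − 161 = 1045 + 956.25 − 335 − 161 = 1505.25 kcal/day.
TEE = BMR × activity factor = 1505.25 × 1.475 = 2220.2438 kcal/day.

2220 kcal/day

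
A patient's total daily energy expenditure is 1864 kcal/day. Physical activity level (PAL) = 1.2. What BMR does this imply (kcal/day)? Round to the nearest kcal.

BMR = TEE ÷ activity factor = 1864 ÷ 1.2 = 1553.3333 kcal/day.

1553 kcal/day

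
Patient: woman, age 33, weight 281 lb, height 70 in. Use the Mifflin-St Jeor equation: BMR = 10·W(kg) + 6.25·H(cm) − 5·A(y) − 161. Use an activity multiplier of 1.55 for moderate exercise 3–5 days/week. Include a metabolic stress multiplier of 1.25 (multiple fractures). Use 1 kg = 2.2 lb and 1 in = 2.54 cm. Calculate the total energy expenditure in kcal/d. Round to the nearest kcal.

3996 kcal/d

Convert to metric: weight = 281 ÷ 2.2 = 127.7273 kg; height = 70 × 2.54 = 177.8 cm.
Mifflin-St Jeor (female): BMR = 10(127.7273) + 6.25(177.8) − 5(33) − 161 = 1277.2727 + 1111.25 − 165 − 161 = 2062.5227 kcal/day.
TEE = BMR × activity factor = 2062.5227 × 1.55 = 3196.9102 kcal/day.
Apply stress factor: 3196.9102 × 1.25 = 3996.1378 kcal/day.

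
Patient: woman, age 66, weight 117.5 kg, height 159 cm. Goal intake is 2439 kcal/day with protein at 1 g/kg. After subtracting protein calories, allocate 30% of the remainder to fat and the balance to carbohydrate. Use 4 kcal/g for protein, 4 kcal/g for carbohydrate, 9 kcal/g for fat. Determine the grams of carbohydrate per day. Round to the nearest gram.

345 g/day

Protein = 1 × 117.5 = 117.5 g → 117.5 × 4 = 470 kcal.
Non-protein calories = 2439 − 470 = 1969 kcal.
Fat: 30% × 1969 = 590.7 kcal; carbohydrate: 1378.3 kcal.
Carbohydrate: 1378.3 kcal ÷ 4 kcal/g = 344.575 g.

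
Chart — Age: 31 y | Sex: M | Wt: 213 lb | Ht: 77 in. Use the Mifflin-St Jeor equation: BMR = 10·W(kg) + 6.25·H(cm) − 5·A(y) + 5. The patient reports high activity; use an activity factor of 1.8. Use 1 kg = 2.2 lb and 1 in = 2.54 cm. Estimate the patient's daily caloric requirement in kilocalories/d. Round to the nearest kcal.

Convert to metric: weight = 213 ÷ 2.2 = 96.8182 kg; height = 77 × 2.54 = 195.58 cm.
Mifflin-St Jeor (male): BMR = 10(96.8182) + 6.25(195.58) − 5(31) + 5 = 968.1818 + 1222.375 − 155 + 5 = 2040.5568 kcal/day.
TEE = BMR × activity factor = 2040.5568 × 1.8 = 3673.0023 kcal/day.

3673 kilocalories/d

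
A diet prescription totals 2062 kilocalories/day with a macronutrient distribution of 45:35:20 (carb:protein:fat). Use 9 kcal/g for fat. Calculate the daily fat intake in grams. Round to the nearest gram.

46 g/day

Fat energy = 20% × 2062 = 412.4 kcal.
At 9 kcal/g: 412.4 ÷ 9 = 45.8222 g.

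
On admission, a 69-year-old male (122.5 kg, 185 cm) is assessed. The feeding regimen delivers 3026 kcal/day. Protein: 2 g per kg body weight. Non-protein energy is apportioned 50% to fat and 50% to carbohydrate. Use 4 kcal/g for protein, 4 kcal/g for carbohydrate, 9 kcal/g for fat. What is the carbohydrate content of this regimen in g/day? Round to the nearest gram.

Protein = 2 × 122.5 = 245 g → 245 × 4 = 980 kcal.
Non-protein calories = 3026 − 980 = 2046 kcal.
Fat: 50% × 2046 = 1023 kcal; carbohydrate: 1023 kcal.
Carbohydrate: 1023 kcal ÷ 4 kcal/g = 255.75 g.

256 g/day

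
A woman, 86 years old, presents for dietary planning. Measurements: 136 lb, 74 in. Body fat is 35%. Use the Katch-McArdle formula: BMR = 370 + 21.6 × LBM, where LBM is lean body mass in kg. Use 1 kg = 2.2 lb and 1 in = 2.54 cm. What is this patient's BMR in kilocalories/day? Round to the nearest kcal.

Convert to metric: weight = 136 ÷ 2.2 = 61.8182 kg; height = 74 × 2.54 = 187.96 cm.
LBM = 61.8182 × (1 − 0.35) = 40.1818 kg. Katch-McArdle: BMR = 370 + 21.6 × 40.1818 = 1237.9273 kcal/day.

1238 kilocalories/day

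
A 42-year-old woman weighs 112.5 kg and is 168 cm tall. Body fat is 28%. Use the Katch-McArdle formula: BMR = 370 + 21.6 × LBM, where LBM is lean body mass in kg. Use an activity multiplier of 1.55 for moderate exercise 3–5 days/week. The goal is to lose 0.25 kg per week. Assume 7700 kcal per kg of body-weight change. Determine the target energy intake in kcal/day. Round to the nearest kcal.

3010 kcal/day

LBM = 112.5 × (1 − 0.28) = 81 kg. Katch-McArdle: BMR = 370 + 21.6 × 81 = 2119.6 kcal/day.
TEE = 2119.6 × 1.55 = 3285.38 kcal/day.
Required daily deficit = 0.25 × 7700 ÷ 7 = 275 kcal/day.
Target intake = 3285.38 − 275 = 3010.38 kcal/day.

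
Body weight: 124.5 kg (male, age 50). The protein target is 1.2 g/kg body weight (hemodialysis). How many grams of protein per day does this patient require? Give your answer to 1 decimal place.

Protein = 1.2 g/kg × 124.5 kg = 149.4 g/day.

149.4 g/day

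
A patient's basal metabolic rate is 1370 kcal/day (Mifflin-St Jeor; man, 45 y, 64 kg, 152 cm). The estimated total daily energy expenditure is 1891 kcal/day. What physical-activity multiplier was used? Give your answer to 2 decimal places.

Activity factor = TEE ÷ BMR = 1891 ÷ 1370 = 1.38.

1.38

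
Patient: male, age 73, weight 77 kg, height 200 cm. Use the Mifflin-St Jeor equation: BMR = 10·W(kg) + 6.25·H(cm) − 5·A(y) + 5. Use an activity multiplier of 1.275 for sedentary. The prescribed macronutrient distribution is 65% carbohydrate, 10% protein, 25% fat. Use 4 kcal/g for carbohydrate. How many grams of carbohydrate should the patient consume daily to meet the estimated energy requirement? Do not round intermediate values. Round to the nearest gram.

Mifflin-St Jeor (male): BMR = 10(77) + 6.25(200) − 5(73) + 5 = 770 + 1250 − 365 + 5 = 1660 kcal/day.
TEE = 1660 × 1.275 = 2116.5 kcal/day.
Carbohydrate energy = 65% × 2116.5 = 1375.725 kcal.
Carbohydrate = 1375.725 ÷ 4 kcal/g = 343.9313 g.

344 g/day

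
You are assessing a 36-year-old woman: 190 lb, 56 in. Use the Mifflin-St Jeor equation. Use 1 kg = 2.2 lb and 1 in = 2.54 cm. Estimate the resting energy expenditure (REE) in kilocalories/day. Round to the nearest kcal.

Convert to metric: weight = 190 ÷ 2.2 = 86.3636 kg; height = 56 × 2.54 = 142.24 cm.
Mifflin-St Jeor (female): BMR = 10(86.3636) + 6.25(142.24) − 5(36) − 161 = 863.6364 + 889 − 180 − 161 = 1411.6364 kcal/day.

1412 kilocalories/day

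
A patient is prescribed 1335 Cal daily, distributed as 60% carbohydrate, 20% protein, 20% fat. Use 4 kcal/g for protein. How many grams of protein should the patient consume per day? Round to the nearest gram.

Protein energy = 20% × 1335 = 267 kcal.
At 4 kcal/g: 267 ÷ 4 = 66.75 g.

67 g/day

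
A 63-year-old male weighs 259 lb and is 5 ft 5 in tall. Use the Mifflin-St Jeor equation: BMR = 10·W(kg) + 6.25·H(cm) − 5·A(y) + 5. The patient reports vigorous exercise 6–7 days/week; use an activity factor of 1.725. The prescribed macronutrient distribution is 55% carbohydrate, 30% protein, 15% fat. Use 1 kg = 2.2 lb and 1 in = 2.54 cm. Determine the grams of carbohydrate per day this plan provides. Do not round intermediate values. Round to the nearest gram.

450 g/day

Convert to metric: weight = 259 ÷ 2.2 = 117.7273 kg; height = (5×12 + 5) × 2.54 = 65 × 2.54 = 165.1 cm.
Mifflin-St Jeor (male): BMR = 10(117.7273) + 6.25(165.1) − 5(63) + 5 = 1177.2727 + 1031.875 − 315 + 5 = 1899.1477 kcal/day.
TEE = 1899.1477 × 1.725 = 3276.0298 kcal/day.
Carbohydrate energy = 55% × 3276.0298 = 1801.8164 kcal.
Carbohydrate = 1801.8164 ÷ 4 kcal/g = 450.4541 g.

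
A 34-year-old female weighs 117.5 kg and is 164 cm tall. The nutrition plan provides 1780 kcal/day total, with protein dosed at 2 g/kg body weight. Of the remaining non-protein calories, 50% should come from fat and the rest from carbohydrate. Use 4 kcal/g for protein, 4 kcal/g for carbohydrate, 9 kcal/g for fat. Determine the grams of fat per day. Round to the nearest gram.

47 g/day

Protein = 2 × 117.5 = 235 g → 235 × 4 = 940 kcal.
Non-protein calories = 1780 − 940 = 840 kcal.
Fat: 50% × 840 = 420 kcal; carbohydrate: 420 kcal.
Fat: 420 kcal ÷ 9 kcal/g = 46.6667 g.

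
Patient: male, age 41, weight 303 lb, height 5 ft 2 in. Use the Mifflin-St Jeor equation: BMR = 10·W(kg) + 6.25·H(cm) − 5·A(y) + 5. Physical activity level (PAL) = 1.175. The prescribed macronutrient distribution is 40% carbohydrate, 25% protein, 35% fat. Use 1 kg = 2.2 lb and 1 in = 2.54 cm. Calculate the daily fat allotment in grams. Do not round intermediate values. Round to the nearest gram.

Convert to metric: weight = 303 ÷ 2.2 = 137.7273 kg; height = (5×12 + 2) × 2.54 = 62 × 2.54 = 157.48 cm.
Mifflin-St Jeor (male): BMR = 10(137.7273) + 6.25(157.48) − 5(41) + 5 = 1377.2727 + 984.25 − 205 + 5 = 2161.5227 kcal/day.
TEE = 2161.5227 × 1.175 = 2539.7892 kcal/day.
Fat energy = 35% × 2539.7892 = 888.9262 kcal.
Fat = 888.9262 ÷ 9 kcal/g = 98.7696 g.

99 g/day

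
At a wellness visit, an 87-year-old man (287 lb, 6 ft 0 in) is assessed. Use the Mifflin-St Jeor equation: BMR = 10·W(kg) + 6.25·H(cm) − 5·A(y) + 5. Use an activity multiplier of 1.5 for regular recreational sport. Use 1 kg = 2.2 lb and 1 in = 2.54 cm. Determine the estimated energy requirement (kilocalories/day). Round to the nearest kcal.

Convert to metric: weight = 287 ÷ 2.2 = 130.4545 kg; height = (6×12 + 0) × 2.54 = 72 × 2.54 = 182.88 cm.
Mifflin-St Jeor (male): BMR = 10(130.4545) + 6.25(182.88) − 5(87) + 5 = 1304.5455 + 1143 − 435 + 5 = 2017.5455 kcal/day.
TEE = BMR × activity factor = 2017.5455 × 1.5 = 3026.3182 kcal/day.

3026 kilocalories/day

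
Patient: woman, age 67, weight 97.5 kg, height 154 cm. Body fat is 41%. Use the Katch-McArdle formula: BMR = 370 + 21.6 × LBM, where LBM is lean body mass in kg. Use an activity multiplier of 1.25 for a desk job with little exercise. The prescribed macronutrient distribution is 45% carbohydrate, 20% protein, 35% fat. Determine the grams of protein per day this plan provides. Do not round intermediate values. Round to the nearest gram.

LBM = 97.5 × (1 − 0.41) = 57.525 kg. Katch-McArdle: BMR = 370 + 21.6 × 57.525 = 1612.54 kcal/day.
TEE = 1612.54 × 1.25 = 2015.675 kcal/day.
Protein energy = 20% × 2015.675 = 403.135 kcal.
Protein = 403.135 ÷ 4 kcal/g = 100.7838 g.

101 g/day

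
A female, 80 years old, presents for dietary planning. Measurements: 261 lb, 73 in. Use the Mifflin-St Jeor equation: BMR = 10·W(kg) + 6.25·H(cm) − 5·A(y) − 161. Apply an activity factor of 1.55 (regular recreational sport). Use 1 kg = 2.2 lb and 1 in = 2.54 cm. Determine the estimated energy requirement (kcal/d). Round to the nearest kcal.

2766 kcal/d

Convert to metric: weight = 261 ÷ 2.2 = 118.6364 kg; height = 73 × 2.54 = 185.42 cm.
Mifflin-St Jeor (female): BMR = 10(118.6364) + 6.25(185.42) − 5(80) − 161 = 1186.3636 + 1158.875 − 400 − 161 = 1784.2386 kcal/day.
TEE = BMR × activity factor = 1784.2386 × 1.55 = 2765.5699 kcal/day.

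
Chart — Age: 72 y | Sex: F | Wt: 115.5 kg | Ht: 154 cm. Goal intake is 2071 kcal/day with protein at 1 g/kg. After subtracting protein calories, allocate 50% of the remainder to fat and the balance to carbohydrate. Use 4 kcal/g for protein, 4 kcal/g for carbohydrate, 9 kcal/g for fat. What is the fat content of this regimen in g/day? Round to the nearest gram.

Protein = 1 × 115.5 = 115.5 g → 115.5 × 4 = 462 kcal.
Non-protein calories = 2071 − 462 = 1609 kcal.
Fat: 50% × 1609 = 804.5 kcal; carbohydrate: 804.5 kcal.
Fat: 804.5 kcal ÷ 9 kcal/g = 89.3889 g.

89 g/day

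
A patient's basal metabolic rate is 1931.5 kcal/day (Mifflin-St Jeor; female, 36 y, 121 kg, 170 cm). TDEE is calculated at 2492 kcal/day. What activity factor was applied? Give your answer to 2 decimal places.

1.29

Activity factor = TEE ÷ BMR = 2492 ÷ 1931.5 = 1.29.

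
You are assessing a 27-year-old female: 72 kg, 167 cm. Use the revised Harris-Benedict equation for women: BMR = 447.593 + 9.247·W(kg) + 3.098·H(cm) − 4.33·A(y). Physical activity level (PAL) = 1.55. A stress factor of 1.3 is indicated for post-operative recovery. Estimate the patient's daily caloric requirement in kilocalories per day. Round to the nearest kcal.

3050 kilocalories per day

Harris-Benedict: BMR = 447.593 + 9.247(72) + 3.098(167) − 4.33(27) = 1513.833 kcal/day.
TEE = BMR × activity factor = 1513.833 × 1.55 = 2346.4412 kcal/day.
Apply stress factor: 2346.4412 × 1.3 = 3050.3735 kcal/day.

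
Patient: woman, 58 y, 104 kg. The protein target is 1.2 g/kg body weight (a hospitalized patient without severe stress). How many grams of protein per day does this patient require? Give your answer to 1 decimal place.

Protein = 1.2 g/kg × 104 kg = 124.8 g/day.

124.8 g/day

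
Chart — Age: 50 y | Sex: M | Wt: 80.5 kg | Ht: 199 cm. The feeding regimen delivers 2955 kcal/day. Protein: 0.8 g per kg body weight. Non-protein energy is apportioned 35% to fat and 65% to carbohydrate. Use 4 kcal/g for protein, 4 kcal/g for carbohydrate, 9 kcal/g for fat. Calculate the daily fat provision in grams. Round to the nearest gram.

105 g/day

Protein = 0.8 × 80.5 = 64.4 g → 64.4 × 4 = 257.6 kcal.
Non-protein calories = 2955 − 257.6 = 2697.4 kcal.
Fat: 35% × 2697.4 = 944.09 kcal; carbohydrate: 1753.31 kcal.
Fat: 944.09 kcal ÷ 9 kcal/g = 104.8989 g.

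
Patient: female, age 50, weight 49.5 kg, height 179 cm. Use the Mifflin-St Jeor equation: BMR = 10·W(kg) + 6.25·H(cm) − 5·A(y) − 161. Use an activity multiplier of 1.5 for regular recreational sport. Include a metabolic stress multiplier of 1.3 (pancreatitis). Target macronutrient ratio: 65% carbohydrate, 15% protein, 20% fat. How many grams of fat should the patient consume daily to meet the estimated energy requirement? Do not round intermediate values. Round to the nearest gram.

Mifflin-St Jeor (female): BMR = 10(49.5) + 6.25(179) − 5(50) − 161 = 495 + 1118.75 − 250 − 161 = 1202.75 kcal/day.
TEE = 1202.75 × 1.5 = 1804.125 kcal/day.
With stress factor 1.3: 1804.125 × 1.3 = 2345.3625 kcal/day.
Fat energy = 20% × 2345.3625 = 469.0725 kcal.
Fat = 469.0725 ÷ 9 kcal/g = 52.1192 g.

52 g/day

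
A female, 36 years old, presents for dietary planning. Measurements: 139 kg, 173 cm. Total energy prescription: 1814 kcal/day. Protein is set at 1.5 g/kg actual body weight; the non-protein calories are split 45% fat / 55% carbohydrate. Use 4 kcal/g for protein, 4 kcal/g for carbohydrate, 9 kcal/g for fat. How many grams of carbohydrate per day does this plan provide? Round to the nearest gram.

Protein = 1.5 × 139 = 208.5 g → 208.5 × 4 = 834 kcal.
Non-protein calories = 1814 − 834 = 980 kcal.
Fat: 45% × 980 = 441 kcal; carbohydrate: 539 kcal.
Carbohydrate: 539 kcal ÷ 4 kcal/g = 134.75 g.

135 g/day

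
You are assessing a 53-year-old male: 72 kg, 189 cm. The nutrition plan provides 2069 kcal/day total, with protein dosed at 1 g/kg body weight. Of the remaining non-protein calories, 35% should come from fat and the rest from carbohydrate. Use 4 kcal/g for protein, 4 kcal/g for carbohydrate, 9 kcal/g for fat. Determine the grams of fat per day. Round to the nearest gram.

69 g/day

Protein = 1 × 72 = 72 g → 72 × 4 = 288 kcal.
Non-protein calories = 2069 − 288 = 1781 kcal.
Fat: 35% × 1781 = 623.35 kcal; carbohydrate: 1157.65 kcal.
Fat: 623.35 kcal ÷ 9 kcal/g = 69.2611 g.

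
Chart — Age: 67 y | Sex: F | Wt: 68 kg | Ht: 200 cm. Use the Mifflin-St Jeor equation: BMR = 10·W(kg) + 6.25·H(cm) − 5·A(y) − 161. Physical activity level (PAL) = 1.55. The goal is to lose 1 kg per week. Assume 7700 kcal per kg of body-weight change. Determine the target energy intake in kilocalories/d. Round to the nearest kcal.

1123 kilocalories/d

Mifflin-St Jeor (female): BMR = 10(68) + 6.25(200) − 5(67) − 161 = 680 + 1250 − 335 − 161 = 1434 kcal/day.
TEE = 1434 × 1.55 = 2222.7 kcal/day.
Required daily deficit = 1 × 7700 ÷ 7 = 1100 kcal/day.
Target intake = 2222.7 − 1100 = 1122.7 kcal/day.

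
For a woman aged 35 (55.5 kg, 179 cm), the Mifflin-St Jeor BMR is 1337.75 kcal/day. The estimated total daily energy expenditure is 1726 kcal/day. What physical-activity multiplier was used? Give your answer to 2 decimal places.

1.29

Activity factor = TEE ÷ BMR = 1726 ÷ 1337.75 = 1.29.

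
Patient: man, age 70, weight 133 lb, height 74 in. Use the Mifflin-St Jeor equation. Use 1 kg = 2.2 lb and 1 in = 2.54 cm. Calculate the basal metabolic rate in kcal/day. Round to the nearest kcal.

Convert to metric: weight = 133 ÷ 2.2 = 60.4545 kg; height = 74 × 2.54 = 187.96 cm.
Mifflin-St Jeor (male): BMR = 10(60.4545) + 6.25(187.96) − 5(70) + 5 = 604.5455 + 1174.75 − 350 + 5 = 1434.2955 kcal/day.

1434 kcal/day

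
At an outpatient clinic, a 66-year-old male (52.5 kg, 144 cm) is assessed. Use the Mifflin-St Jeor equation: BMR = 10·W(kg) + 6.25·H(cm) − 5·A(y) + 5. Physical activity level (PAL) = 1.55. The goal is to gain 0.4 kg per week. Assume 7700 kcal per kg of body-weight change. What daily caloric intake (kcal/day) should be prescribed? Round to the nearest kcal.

Mifflin-St Jeor (male): BMR = 10(52.5) + 6.25(144) − 5(66) + 5 = 525 + 900 − 330 + 5 = 1100 kcal/day.
TEE = 1100 × 1.55 = 1705 kcal/day.
Required daily surplus = 0.4 × 7700 ÷ 7 = 440 kcal/day.
Target intake = 1705 + 440 = 2145 kcal/day.

2145 kcal/day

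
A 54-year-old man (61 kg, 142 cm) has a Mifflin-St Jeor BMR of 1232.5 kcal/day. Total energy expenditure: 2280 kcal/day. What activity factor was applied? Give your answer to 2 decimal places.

Activity factor = TEE ÷ BMR = 2280 ÷ 1232.5 = 1.85.

1.85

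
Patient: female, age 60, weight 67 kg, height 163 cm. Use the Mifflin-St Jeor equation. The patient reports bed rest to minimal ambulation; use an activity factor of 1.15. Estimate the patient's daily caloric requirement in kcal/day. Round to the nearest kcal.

1412 kcal/day

Mifflin-St Jeor (female): BMR = 10(67) + 6.25(163) − 5(60) − 161 = 670 + 1018.75 − 300 − 161 = 1227.75 kcal/day.
TEE = BMR × activity factor = 1227.75 × 1.15 = 1411.9125 kcal/day.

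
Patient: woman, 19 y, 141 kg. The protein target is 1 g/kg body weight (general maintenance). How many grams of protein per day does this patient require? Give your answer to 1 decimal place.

141.0 g/day

Protein = 1 g/kg × 141 kg = 141 g/day.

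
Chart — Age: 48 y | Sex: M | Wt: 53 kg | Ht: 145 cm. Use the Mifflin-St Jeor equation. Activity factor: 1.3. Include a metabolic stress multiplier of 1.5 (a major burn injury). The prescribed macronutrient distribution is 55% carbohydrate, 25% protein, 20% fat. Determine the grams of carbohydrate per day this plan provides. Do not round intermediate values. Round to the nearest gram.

Mifflin-St Jeor (male): BMR = 10(53) + 6.25(145) − 5(48) + 5 = 530 + 906.25 − 240 + 5 = 1201.25 kcal/day.
TEE = 1201.25 × 1.3 = 1561.625 kcal/day.
With stress factor 1.5: 1561.625 × 1.5 = 2342.4375 kcal/day.
Carbohydrate energy = 55% × 2342.4375 = 1288.3406 kcal.
Carbohydrate = 1288.3406 ÷ 4 kcal/g = 322.0852 g.

322 g/day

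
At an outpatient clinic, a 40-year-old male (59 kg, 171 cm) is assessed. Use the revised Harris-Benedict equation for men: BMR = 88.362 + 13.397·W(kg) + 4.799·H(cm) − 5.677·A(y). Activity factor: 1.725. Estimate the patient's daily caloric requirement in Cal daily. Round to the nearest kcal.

2540 Cal daily

Harris-Benedict: BMR = 88.362 + 13.397(59) + 4.799(171) − 5.677(40) = 1472.334 kcal/day.
TEE = BMR × activity factor = 1472.334 × 1.725 = 2539.7762 kcal/day.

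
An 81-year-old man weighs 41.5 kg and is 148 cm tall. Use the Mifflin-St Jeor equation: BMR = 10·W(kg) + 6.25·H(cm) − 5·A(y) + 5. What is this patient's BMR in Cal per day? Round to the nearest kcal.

Mifflin-St Jeor (male): BMR = 10(41.5) + 6.25(148) − 5(81) + 5 = 415 + 925 − 405 + 5 = 940 kcal/day.

940 Cal per day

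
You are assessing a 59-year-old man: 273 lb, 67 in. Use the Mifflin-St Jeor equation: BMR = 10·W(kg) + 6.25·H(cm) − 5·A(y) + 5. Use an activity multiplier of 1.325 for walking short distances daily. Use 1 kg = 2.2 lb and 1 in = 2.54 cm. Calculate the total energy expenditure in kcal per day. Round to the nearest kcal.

2669 kcal per day

Convert to metric: weight = 273 ÷ 2.2 = 124.0909 kg; height = 67 × 2.54 = 170.18 cm.
Mifflin-St Jeor (male): BMR = 10(124.0909) + 6.25(170.18) − 5(59) + 5 = 1240.9091 + 1063.625 − 295 + 5 = 2014.5341 kcal/day.
TEE = BMR × activity factor = 2014.5341 × 1.325 = 2669.2577 kcal/day.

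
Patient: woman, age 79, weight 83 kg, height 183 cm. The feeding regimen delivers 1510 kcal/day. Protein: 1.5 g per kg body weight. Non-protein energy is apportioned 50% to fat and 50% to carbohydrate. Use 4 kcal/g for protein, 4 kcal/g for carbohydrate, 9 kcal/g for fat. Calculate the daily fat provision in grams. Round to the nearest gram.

56 g/day

Protein = 1.5 × 83 = 124.5 g → 124.5 × 4 = 498 kcal.
Non-protein calories = 1510 − 498 = 1012 kcal.
Fat: 50% × 1012 = 506 kcal; carbohydrate: 506 kcal.
Fat: 506 kcal ÷ 9 kcal/g = 56.2222 g.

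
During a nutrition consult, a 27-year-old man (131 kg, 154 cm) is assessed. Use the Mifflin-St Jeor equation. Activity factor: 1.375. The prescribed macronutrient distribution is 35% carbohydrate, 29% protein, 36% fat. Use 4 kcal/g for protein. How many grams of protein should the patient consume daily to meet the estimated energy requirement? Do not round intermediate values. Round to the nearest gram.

214 g/day

Mifflin-St Jeor (male): BMR = 10(131) + 6.25(154) − 5(27) + 5 = 1310 + 962.5 − 135 + 5 = 2142.5 kcal/day.
TEE = 2142.5 × 1.375 = 2945.9375 kcal/day.
Protein energy = 29% × 2945.9375 = 854.3219 kcal.
Protein = 854.3219 ÷ 4 kcal/g = 213.5805 g.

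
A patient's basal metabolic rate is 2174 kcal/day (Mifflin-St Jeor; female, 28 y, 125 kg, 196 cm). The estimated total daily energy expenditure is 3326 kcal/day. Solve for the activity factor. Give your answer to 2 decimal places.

1.53

Activity factor = TEE ÷ BMR = 3326 ÷ 2174 = 1.53.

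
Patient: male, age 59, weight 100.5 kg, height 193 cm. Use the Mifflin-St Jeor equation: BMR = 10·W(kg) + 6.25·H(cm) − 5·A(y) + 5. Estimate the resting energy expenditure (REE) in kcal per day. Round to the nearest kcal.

Mifflin-St Jeor (male): BMR = 10(100.5) + 6.25(193) − 5(59) + 5 = 1005 + 1206.25 − 295 + 5 = 1921.25 kcal/day.

1921 kcal per day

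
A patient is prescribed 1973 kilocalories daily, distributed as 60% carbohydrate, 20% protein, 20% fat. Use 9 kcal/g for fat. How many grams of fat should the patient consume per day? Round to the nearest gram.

44 g/day

Fat energy = 20% × 1973 = 394.6 kcal.
At 9 kcal/g: 394.6 ÷ 9 = 43.8444 g.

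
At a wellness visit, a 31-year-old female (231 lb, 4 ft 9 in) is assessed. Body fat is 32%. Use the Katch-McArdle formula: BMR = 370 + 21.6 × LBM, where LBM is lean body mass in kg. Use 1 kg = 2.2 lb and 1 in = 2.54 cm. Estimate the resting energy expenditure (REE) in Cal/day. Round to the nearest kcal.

Convert to metric: weight = 231 ÷ 2.2 = 105 kg; height = (4×12 + 9) × 2.54 = 57 × 2.54 = 144.78 cm.
LBM = 105 × (1 − 0.32) = 71.4 kg. Katch-McArdle: BMR = 370 + 21.6 × 71.4 = 1912.24 kcal/day.

1912 Cal/day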